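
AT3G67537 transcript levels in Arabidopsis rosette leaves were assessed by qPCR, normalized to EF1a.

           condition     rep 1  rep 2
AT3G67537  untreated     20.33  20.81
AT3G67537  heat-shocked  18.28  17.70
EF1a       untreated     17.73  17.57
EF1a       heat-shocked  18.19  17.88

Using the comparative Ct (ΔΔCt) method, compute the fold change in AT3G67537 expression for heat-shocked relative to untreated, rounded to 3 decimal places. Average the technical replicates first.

Mean Ct: AT3G67537 untreated 20.570; AT3G67537 heat-shocked 17.990; EF1a untreated 17.650; EF1a heat-shocked 18.035
ΔCt(untreated) = 20.570 − 17.650 = 2.920
ΔCt(heat-shocked) = 17.990 − 18.035 = -0.045
ΔΔCt = -0.045 − 2.920 = -2.965
Fold change = 2^(−(-2.965)) = 2^2.965 = 7.8083

7.808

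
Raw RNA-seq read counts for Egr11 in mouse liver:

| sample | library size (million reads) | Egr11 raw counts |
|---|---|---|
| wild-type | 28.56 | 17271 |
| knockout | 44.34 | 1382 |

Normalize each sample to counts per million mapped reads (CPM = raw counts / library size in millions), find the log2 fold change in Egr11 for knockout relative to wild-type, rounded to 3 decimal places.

CPM(wild-type) = 17271 / 28.56 = 604.7269
CPM(knockout) = 1382 / 44.34 = 31.1682
Fold change = 31.1682 / 604.7269 = 0.05154
log2(0.05154) = -4.2781

-4.278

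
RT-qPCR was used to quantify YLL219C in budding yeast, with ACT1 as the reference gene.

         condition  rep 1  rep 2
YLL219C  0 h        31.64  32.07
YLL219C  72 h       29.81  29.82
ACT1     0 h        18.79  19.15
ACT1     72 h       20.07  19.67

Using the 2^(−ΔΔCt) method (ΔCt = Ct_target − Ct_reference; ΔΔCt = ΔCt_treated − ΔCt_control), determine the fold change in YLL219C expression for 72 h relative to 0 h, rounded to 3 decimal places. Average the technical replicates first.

7.674

Mean Ct: YLL219C 0 h 31.855; YLL219C 72 h 29.815; ACT1 0 h 18.970; ACT1 72 h 19.870
ΔCt(0 h) = 31.855 − 18.970 = 12.885
ΔCt(72 h) = 29.815 − 19.870 = 9.945
ΔΔCt = 9.945 − 12.885 = -2.940
Fold change = 2^(−(-2.940)) = 2^2.940 = 7.6741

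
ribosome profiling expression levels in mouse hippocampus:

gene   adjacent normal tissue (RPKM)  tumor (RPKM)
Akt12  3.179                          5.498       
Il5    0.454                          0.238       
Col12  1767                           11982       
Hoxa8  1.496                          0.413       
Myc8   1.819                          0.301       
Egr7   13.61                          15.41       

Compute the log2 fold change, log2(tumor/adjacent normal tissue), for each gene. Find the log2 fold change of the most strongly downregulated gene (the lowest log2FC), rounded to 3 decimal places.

log2(5.498/3.179) = 0.790  (Akt12)
log2(0.238/0.454) = -0.932  (Il5)
log2(11982/1767) = 2.761  (Col12)
log2(0.413/1.496) = -1.857  (Hoxa8)
log2(0.301/1.819) = -2.595  (Myc8)
log2(15.41/13.61) = 0.179  (Egr7)
Myc8 is most strongly downregulated.

-2.595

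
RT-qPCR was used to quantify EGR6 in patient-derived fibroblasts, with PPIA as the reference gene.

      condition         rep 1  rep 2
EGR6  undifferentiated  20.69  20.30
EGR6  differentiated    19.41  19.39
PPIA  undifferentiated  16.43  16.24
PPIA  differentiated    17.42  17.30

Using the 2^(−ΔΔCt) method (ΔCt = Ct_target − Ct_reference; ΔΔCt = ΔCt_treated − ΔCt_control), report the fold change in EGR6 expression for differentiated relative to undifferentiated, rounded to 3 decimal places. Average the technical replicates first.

Mean Ct: EGR6 undifferentiated 20.495; EGR6 differentiated 19.400; PPIA undifferentiated 16.335; PPIA differentiated 17.360
ΔCt(undifferentiated) = 20.495 − 16.335 = 4.160
ΔCt(differentiated) = 19.400 − 17.360 = 2.040
ΔΔCt = 2.040 − 4.160 = -2.120
Fold change = 2^(−(-2.120)) = 2^2.120 = 4.3469

4.347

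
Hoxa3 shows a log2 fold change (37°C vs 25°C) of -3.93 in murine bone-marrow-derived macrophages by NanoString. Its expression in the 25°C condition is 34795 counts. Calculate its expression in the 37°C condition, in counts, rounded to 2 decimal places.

2282.81

Fold change = 2^(-3.93) = 0.0656
37°C expression = 34795 × 0.0656 = 2282.81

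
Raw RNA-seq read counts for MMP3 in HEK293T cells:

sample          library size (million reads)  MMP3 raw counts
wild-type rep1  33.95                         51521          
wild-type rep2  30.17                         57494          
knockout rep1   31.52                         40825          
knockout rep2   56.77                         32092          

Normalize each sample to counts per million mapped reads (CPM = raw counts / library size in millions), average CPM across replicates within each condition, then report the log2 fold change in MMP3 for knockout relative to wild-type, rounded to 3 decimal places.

CPM(wild-type rep1) = 51521 / 33.95 = 1517.5552
CPM(wild-type rep2) = 57494 / 30.17 = 1905.6679
CPM(knockout rep1) = 40825 / 31.52 = 1295.2094
CPM(knockout rep2) = 32092 / 56.77 = 565.2986
mean CPM(wild-type) = 1711.6116; mean CPM(knockout) = 930.2540
Fold change = 930.2540 / 1711.6116 = 0.54350
log2(0.54350) = -0.8797

-0.880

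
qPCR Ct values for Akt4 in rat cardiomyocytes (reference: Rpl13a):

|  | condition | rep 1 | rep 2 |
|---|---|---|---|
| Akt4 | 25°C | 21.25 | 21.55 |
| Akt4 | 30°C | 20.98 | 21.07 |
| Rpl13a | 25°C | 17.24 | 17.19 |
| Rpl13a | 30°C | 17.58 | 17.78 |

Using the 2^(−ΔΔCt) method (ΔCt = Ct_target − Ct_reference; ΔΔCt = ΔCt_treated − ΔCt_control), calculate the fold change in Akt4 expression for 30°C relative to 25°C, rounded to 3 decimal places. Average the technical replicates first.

Mean Ct: Akt4 25°C 21.400; Akt4 30°C 21.025; Rpl13a 25°C 17.215; Rpl13a 30°C 17.680
ΔCt(25°C) = 21.400 − 17.215 = 4.185
ΔCt(30°C) = 21.025 − 17.680 = 3.345
ΔΔCt = 3.345 − 4.185 = -0.840
Fold change = 2^(−(-0.840)) = 2^0.840 = 1.7901

1.790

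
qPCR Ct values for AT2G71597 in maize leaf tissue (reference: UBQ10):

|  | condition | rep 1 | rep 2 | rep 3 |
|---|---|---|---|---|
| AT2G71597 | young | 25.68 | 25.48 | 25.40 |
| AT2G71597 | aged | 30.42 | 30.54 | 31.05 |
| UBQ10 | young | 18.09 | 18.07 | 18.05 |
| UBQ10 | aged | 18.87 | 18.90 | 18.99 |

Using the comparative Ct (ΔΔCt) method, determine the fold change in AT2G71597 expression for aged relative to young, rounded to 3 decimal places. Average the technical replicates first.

0.051

Mean Ct: AT2G71597 young 25.520; AT2G71597 aged 30.670; UBQ10 young 18.070; UBQ10 aged 18.920
ΔCt(young) = 25.520 − 18.070 = 7.450
ΔCt(aged) = 30.670 − 18.920 = 11.750
ΔΔCt = 11.750 − 7.450 = 4.300
Fold change = 2^(−4.300) = 0.0508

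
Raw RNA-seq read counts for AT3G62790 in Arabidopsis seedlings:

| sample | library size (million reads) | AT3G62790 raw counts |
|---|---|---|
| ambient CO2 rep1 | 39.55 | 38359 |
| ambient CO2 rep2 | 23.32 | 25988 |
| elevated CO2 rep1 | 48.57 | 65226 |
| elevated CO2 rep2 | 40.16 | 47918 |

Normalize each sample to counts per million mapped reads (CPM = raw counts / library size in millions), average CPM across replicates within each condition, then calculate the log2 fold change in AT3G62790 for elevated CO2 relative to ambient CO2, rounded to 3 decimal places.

CPM(ambient CO2 rep1) = 38359 / 39.55 = 969.8862
CPM(ambient CO2 rep2) = 25988 / 23.32 = 1114.4082
CPM(elevated CO2 rep1) = 65226 / 48.57 = 1342.9277
CPM(elevated CO2 rep2) = 47918 / 40.16 = 1193.1773
mean CPM(ambient CO2) = 1042.1472; mean CPM(elevated CO2) = 1268.0525
Fold change = 1268.0525 / 1042.1472 = 1.21677
log2(1.21677) = 0.2831

0.283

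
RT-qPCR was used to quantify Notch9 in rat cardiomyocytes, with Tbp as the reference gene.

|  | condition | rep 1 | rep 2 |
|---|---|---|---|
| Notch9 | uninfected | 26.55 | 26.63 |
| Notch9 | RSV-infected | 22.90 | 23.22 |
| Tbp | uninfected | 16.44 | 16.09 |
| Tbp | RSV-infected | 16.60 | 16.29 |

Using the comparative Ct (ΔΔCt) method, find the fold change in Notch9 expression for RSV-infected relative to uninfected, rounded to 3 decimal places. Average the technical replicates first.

Mean Ct: Notch9 uninfected 26.590; Notch9 RSV-infected 23.060; Tbp uninfected 16.265; Tbp RSV-infected 16.445
ΔCt(uninfected) = 26.590 − 16.265 = 10.325
ΔCt(RSV-infected) = 23.060 − 16.445 = 6.615
ΔΔCt = 6.615 − 10.325 = -3.710
Fold change = 2^(−(-3.710)) = 2^3.710 = 13.0864

13.086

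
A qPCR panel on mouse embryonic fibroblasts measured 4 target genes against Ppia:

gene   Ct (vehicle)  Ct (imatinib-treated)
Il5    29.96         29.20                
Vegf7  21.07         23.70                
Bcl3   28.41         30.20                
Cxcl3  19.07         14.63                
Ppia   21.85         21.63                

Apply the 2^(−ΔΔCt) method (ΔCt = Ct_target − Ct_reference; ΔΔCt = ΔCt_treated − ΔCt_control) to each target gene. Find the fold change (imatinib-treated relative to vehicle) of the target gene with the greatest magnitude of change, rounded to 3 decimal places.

18.636

Il5: ΔΔCt = (29.20−21.63) − (29.96−21.85) = 7.57 − 8.11 = -0.54; fold change = 2^0.54 = 1.454
Vegf7: ΔΔCt = (23.70−21.63) − (21.07−21.85) = 2.07 − (-0.78) = 2.85; fold change = 2^-2.85 = 0.139
Bcl3: ΔΔCt = (30.20−21.63) − (28.41−21.85) = 8.57 − 6.56 = 2.01; fold change = 2^-2.01 = 0.248
Cxcl3: ΔΔCt = (14.63−21.63) − (19.07−21.85) = -7.00 − (-2.78) = -4.22; fold change = 2^4.22 = 18.636
Cxcl3 has the largest |ΔΔCt| = 4.22.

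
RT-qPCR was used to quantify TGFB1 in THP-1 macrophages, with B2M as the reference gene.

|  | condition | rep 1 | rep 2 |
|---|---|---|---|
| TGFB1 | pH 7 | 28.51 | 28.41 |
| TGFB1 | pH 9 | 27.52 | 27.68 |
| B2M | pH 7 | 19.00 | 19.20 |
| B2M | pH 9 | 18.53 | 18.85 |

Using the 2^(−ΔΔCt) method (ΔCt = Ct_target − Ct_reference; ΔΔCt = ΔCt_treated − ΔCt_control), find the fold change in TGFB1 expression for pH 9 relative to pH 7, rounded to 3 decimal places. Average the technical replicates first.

1.366

Mean Ct: TGFB1 pH 7 28.460; TGFB1 pH 9 27.600; B2M pH 7 19.100; B2M pH 9 18.690
ΔCt(pH 7) = 28.460 − 19.100 = 9.360
ΔCt(pH 9) = 27.600 − 18.690 = 8.910
ΔΔCt = 8.910 − 9.360 = -0.450
Fold change = 2^(−(-0.450)) = 2^0.450 = 1.3660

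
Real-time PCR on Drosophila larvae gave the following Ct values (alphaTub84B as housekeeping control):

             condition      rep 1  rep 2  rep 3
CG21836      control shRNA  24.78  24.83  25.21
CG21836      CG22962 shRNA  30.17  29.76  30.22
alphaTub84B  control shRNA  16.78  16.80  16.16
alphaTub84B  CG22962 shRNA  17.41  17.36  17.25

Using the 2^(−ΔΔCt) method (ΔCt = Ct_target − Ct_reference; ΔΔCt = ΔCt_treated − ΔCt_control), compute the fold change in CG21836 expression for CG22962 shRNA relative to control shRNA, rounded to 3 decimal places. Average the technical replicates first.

0.049

Mean Ct: CG21836 control shRNA 24.940; CG21836 CG22962 shRNA 30.050; alphaTub84B control shRNA 16.580; alphaTub84B CG22962 shRNA 17.340
ΔCt(control shRNA) = 24.940 − 16.580 = 8.360
ΔCt(CG22962 shRNA) = 30.050 − 17.340 = 12.710
ΔΔCt = 12.710 − 8.360 = 4.350
Fold change = 2^(−4.350) = 0.0490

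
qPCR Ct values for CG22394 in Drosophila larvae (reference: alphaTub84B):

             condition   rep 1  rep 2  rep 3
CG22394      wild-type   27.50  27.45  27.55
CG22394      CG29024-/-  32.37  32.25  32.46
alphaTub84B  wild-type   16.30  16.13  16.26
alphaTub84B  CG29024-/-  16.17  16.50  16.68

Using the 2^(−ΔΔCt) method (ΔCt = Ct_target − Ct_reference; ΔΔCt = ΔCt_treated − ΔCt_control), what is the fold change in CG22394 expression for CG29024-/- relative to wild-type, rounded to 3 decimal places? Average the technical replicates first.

Mean Ct: CG22394 wild-type 27.500; CG22394 CG29024-/- 32.360; alphaTub84B wild-type 16.230; alphaTub84B CG29024-/- 16.450
ΔCt(wild-type) = 27.500 − 16.230 = 11.270
ΔCt(CG29024-/-) = 32.360 − 16.450 = 15.910
ΔΔCt = 15.910 − 11.270 = 4.640
Fold change = 2^(−4.640) = 0.0401

0.040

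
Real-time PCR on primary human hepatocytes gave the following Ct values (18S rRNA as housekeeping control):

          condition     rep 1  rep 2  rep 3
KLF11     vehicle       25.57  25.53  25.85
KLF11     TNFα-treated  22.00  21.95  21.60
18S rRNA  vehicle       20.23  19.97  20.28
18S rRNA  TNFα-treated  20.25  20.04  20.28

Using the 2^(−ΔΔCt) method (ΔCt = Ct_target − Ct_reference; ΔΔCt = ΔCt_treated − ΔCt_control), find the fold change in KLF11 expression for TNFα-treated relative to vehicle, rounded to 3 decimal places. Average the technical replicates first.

14.221

Mean Ct: KLF11 vehicle 25.650; KLF11 TNFα-treated 21.850; 18S rRNA vehicle 20.160; 18S rRNA TNFα-treated 20.190
ΔCt(vehicle) = 25.650 − 20.160 = 5.490
ΔCt(TNFα-treated) = 21.850 − 20.190 = 1.660
ΔΔCt = 1.660 − 5.490 = -3.830
Fold change = 2^(−(-3.830)) = 2^3.830 = 14.2215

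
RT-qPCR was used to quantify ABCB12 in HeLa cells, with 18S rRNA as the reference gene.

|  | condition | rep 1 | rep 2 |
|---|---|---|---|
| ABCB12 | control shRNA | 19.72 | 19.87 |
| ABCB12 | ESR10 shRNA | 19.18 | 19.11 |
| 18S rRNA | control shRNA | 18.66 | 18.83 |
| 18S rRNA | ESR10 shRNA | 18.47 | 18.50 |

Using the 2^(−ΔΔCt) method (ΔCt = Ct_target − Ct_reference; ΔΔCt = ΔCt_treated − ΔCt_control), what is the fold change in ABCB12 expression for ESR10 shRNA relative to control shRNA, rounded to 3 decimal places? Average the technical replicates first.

1.310

Mean Ct: ABCB12 control shRNA 19.795; ABCB12 ESR10 shRNA 19.145; 18S rRNA control shRNA 18.745; 18S rRNA ESR10 shRNA 18.485
ΔCt(control shRNA) = 19.795 − 18.745 = 1.050
ΔCt(ESR10 shRNA) = 19.145 − 18.485 = 0.660
ΔΔCt = 0.660 − 1.050 = -0.390
Fold change = 2^(−(-0.390)) = 2^0.390 = 1.3104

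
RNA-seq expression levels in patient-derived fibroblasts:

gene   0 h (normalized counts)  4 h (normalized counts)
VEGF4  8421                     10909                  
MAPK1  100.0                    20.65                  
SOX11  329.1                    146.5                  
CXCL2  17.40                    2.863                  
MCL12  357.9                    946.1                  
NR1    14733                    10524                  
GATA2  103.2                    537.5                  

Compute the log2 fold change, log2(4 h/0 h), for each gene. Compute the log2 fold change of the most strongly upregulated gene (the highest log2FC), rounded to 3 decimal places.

log2(10909/8421) = 0.373  (VEGF4)
log2(20.65/100.0) = -2.276  (MAPK1)
log2(146.5/329.1) = -1.168  (SOX11)
log2(2.863/17.40) = -2.603  (CXCL2)
log2(946.1/357.9) = 1.402  (MCL12)
log2(10524/14733) = -0.485  (NR1)
log2(537.5/103.2) = 2.381  (GATA2)
GATA2 is most strongly upregulated.

2.381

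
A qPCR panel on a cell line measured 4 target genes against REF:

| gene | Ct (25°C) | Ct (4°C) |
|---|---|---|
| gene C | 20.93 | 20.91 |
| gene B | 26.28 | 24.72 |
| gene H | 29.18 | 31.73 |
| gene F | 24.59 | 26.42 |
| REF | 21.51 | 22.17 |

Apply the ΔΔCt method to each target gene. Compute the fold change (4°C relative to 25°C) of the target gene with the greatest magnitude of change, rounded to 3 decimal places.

4.659

gene C: ΔΔCt = (20.91−22.17) − (20.93−21.51) = -1.26 − (-0.58) = -0.68; fold change = 2^0.68 = 1.602
gene B: ΔΔCt = (24.72−22.17) − (26.28−21.51) = 2.55 − 4.77 = -2.22; fold change = 2^2.22 = 4.659
gene H: ΔΔCt = (31.73−22.17) − (29.18−21.51) = 9.56 − 7.67 = 1.89; fold change = 2^-1.89 = 0.270
gene F: ΔΔCt = (26.42−22.17) − (24.59−21.51) = 4.25 − 3.08 = 1.17; fold change = 2^-1.17 = 0.444
gene B has the largest |ΔΔCt| = 2.22.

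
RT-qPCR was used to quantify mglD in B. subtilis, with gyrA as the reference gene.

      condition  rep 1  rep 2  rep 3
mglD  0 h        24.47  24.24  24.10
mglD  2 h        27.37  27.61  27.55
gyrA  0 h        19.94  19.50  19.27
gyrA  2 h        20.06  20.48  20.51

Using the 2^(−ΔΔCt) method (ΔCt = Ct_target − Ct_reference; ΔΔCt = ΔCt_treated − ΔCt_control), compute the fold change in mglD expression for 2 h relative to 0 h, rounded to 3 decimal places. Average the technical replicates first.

Mean Ct: mglD 0 h 24.270; mglD 2 h 27.510; gyrA 0 h 19.570; gyrA 2 h 20.350
ΔCt(0 h) = 24.270 − 19.570 = 4.700
ΔCt(2 h) = 27.510 − 20.350 = 7.160
ΔΔCt = 7.160 − 4.700 = 2.460
Fold change = 2^(−2.460) = 0.1817

0.182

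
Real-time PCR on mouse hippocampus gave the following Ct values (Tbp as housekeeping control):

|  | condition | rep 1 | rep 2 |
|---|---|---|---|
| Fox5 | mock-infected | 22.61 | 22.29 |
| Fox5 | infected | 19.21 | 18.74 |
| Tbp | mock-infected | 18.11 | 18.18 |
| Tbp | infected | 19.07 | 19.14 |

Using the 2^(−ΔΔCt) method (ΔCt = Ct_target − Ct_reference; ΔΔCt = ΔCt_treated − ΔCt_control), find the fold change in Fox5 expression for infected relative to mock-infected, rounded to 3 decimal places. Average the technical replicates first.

21.631

Mean Ct: Fox5 mock-infected 22.450; Fox5 infected 18.975; Tbp mock-infected 18.145; Tbp infected 19.105
ΔCt(mock-infected) = 22.450 − 18.145 = 4.305
ΔCt(infected) = 18.975 − 19.105 = -0.130
ΔΔCt = -0.130 − 4.305 = -4.435
Fold change = 2^(−(-4.435)) = 2^4.435 = 21.6306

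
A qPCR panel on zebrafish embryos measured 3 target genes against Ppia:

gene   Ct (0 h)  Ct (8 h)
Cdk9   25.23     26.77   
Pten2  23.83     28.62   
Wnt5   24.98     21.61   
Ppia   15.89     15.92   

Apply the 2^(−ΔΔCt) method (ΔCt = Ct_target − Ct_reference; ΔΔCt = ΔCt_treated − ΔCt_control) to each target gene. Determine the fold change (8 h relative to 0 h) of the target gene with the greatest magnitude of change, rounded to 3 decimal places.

0.037

Cdk9: ΔΔCt = (26.77−15.92) − (25.23−15.89) = 10.85 − 9.34 = 1.51; fold change = 2^-1.51 = 0.351
Pten2: ΔΔCt = (28.62−15.92) − (23.83−15.89) = 12.70 − 7.94 = 4.76; fold change = 2^-4.76 = 0.037
Wnt5: ΔΔCt = (21.61−15.92) − (24.98−15.89) = 5.69 − 9.09 = -3.40; fold change = 2^3.40 = 10.556
Pten2 has the largest |ΔΔCt| = 4.76.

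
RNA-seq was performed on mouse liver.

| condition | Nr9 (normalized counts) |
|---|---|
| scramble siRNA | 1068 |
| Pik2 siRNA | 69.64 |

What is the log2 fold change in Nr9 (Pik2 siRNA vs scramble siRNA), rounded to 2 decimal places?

-3.94

Fold change = 69.64 / 1068 = 0.0652
log2(0.0652) = -3.939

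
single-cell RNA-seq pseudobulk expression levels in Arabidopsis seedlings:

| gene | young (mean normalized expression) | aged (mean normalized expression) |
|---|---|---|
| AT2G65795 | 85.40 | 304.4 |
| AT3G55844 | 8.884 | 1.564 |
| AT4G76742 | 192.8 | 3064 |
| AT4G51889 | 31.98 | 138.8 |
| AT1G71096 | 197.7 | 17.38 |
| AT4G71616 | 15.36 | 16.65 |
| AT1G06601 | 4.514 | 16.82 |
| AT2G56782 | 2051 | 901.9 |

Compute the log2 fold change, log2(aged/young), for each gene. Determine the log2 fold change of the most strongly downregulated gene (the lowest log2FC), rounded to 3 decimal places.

-3.508

log2(304.4/85.40) = 1.834  (AT2G65795)
log2(1.564/8.884) = -2.506  (AT3G55844)
log2(3064/192.8) = 3.990  (AT4G76742)
log2(138.8/31.98) = 2.118  (AT4G51889)
log2(17.38/197.7) = -3.508  (AT1G71096)
log2(16.65/15.36) = 0.116  (AT4G71616)
log2(16.82/4.514) = 1.898  (AT1G06601)
log2(901.9/2051) = -1.185  (AT2G56782)
AT1G71096 is most strongly downregulated.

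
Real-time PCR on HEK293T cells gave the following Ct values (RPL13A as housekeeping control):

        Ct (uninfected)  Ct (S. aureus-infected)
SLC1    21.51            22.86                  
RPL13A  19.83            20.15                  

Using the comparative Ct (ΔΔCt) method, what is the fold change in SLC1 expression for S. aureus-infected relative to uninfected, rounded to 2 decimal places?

0.49

ΔCt(uninfected) = 21.510 − 19.830 = 1.680
ΔCt(S. aureus-infected) = 22.860 − 20.150 = 2.710
ΔΔCt = 2.710 − 1.680 = 1.030
Fold change = 2^(−1.030) = 0.490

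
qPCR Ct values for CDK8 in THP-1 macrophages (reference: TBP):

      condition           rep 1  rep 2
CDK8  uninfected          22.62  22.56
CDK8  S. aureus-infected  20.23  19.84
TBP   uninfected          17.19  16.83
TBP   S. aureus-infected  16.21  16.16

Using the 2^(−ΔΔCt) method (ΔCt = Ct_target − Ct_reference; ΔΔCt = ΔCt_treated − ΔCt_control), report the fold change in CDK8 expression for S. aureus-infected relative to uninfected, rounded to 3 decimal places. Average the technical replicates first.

Mean Ct: CDK8 uninfected 22.590; CDK8 S. aureus-infected 20.035; TBP uninfected 17.010; TBP S. aureus-infected 16.185
ΔCt(uninfected) = 22.590 − 17.010 = 5.580
ΔCt(S. aureus-infected) = 20.035 − 16.185 = 3.850
ΔΔCt = 3.850 − 5.580 = -1.730
Fold change = 2^(−(-1.730)) = 2^1.730 = 3.3173

3.317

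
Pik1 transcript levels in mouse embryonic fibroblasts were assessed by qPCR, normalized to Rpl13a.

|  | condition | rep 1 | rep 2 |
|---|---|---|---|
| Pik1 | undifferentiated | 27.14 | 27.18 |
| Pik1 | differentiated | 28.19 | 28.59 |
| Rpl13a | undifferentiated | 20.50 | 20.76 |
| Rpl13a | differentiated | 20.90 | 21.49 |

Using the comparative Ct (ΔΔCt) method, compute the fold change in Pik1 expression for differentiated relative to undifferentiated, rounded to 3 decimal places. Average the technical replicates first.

0.631

Mean Ct: Pik1 undifferentiated 27.160; Pik1 differentiated 28.390; Rpl13a undifferentiated 20.630; Rpl13a differentiated 21.195
ΔCt(undifferentiated) = 27.160 − 20.630 = 6.530
ΔCt(differentiated) = 28.390 − 21.195 = 7.195
ΔΔCt = 7.195 − 6.530 = 0.665
Fold change = 2^(−0.665) = 0.6307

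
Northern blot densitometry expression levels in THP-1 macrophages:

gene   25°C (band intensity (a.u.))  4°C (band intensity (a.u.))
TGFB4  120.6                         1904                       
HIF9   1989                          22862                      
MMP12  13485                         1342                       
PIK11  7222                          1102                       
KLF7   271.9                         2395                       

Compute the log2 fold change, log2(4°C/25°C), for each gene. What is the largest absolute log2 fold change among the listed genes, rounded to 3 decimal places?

3.981

log2(1904/120.6) = 3.981  (TGFB4)
log2(22862/1989) = 3.523  (HIF9)
log2(1342/13485) = -3.329  (MMP12)
log2(1102/7222) = -2.712  (PIK11)
log2(2395/271.9) = 3.139  (KLF7)
The largest magnitude belongs to TGFB4.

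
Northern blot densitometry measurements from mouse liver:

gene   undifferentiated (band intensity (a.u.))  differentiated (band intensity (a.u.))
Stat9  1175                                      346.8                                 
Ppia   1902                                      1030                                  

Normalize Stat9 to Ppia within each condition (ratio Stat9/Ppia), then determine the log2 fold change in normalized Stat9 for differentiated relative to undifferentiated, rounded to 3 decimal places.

-0.876

Stat9/Ppia (undifferentiated) = 1175 / 1902 = 0.61777
Stat9/Ppia (differentiated) = 346.8 / 1030 = 0.3367
Fold change = 0.3367 / 0.61777 = 0.5450
log2(0.5450) = -0.8756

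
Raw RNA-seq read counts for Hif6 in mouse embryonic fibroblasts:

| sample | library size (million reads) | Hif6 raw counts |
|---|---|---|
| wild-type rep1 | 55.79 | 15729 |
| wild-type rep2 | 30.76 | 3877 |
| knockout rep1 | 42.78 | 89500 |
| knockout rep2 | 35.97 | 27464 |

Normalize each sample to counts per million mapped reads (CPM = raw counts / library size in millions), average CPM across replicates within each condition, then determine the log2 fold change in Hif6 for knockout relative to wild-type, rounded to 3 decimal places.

2.807

CPM(wild-type rep1) = 15729 / 55.79 = 281.9322
CPM(wild-type rep2) = 3877 / 30.76 = 126.0403
CPM(knockout rep1) = 89500 / 42.78 = 2092.0991
CPM(knockout rep2) = 27464 / 35.97 = 763.5252
mean CPM(wild-type) = 203.9863; mean CPM(knockout) = 1427.8121
Fold change = 1427.8121 / 203.9863 = 6.99955
log2(6.99955) = 2.8073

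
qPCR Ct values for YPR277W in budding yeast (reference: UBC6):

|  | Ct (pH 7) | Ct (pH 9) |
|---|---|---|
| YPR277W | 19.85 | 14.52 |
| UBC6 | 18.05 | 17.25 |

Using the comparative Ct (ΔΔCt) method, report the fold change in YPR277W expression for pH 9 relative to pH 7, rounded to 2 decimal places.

ΔCt(pH 7) = 19.850 − 18.050 = 1.800
ΔCt(pH 9) = 14.520 − 17.250 = -2.730
ΔΔCt = -2.730 − 1.800 = -4.530
Fold change = 2^(−(-4.530)) = 2^4.530 = 23.103

23.10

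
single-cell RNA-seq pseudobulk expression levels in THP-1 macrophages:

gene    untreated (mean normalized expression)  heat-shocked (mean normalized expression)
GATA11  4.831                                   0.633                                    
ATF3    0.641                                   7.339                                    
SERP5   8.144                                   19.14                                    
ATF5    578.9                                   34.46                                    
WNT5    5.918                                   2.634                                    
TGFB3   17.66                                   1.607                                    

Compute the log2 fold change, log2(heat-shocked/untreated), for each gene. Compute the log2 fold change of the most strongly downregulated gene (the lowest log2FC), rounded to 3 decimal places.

log2(0.633/4.831) = -2.932  (GATA11)
log2(7.339/0.641) = 3.517  (ATF3)
log2(19.14/8.144) = 1.233  (SERP5)
log2(34.46/578.9) = -4.070  (ATF5)
log2(2.634/5.918) = -1.168  (WNT5)
log2(1.607/17.66) = -3.458  (TGFB3)
ATF5 is most strongly downregulated.

-4.070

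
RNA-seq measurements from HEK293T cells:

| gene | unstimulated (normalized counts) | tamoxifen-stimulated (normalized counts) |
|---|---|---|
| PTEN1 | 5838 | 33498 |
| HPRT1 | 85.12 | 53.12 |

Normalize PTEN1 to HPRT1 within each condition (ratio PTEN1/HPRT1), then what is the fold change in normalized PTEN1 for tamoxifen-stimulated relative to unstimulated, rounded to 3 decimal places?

PTEN1/HPRT1 (unstimulated) = 5838 / 85.12 = 68.586
PTEN1/HPRT1 (tamoxifen-stimulated) = 33498 / 53.12 = 630.61
Fold change = 630.61 / 68.586 = 9.1945

9.195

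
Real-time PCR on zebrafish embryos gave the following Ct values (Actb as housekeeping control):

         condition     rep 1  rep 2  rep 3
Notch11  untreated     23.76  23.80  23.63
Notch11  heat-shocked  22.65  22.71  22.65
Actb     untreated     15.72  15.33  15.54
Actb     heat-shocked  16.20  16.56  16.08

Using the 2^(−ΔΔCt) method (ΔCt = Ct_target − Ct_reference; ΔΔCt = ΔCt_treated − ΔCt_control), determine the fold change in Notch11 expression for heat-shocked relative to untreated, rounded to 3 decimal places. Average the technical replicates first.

Mean Ct: Notch11 untreated 23.730; Notch11 heat-shocked 22.670; Actb untreated 15.530; Actb heat-shocked 16.280
ΔCt(untreated) = 23.730 − 15.530 = 8.200
ΔCt(heat-shocked) = 22.670 − 16.280 = 6.390
ΔΔCt = 6.390 − 8.200 = -1.810
Fold change = 2^(−(-1.810)) = 2^1.810 = 3.5064

3.506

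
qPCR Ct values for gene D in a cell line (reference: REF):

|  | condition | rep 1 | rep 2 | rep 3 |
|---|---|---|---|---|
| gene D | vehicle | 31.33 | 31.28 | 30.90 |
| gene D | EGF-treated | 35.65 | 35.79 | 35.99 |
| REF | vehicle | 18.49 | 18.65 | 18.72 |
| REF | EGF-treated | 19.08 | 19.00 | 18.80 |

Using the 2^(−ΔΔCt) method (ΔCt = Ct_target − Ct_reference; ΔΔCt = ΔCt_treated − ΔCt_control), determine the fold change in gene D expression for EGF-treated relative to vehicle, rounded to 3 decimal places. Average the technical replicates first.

Mean Ct: gene D vehicle 31.170; gene D EGF-treated 35.810; REF vehicle 18.620; REF EGF-treated 18.960
ΔCt(vehicle) = 31.170 − 18.620 = 12.550
ΔCt(EGF-treated) = 35.810 − 18.960 = 16.850
ΔΔCt = 16.850 − 12.550 = 4.300
Fold change = 2^(−4.300) = 0.0508

0.051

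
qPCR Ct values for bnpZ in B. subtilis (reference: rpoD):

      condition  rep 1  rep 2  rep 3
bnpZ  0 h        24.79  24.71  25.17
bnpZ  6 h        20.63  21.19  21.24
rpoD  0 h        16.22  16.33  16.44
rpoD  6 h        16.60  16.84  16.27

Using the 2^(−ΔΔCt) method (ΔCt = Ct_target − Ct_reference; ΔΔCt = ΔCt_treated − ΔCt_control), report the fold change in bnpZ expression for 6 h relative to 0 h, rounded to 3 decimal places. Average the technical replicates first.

17.268

Mean Ct: bnpZ 0 h 24.890; bnpZ 6 h 21.020; rpoD 0 h 16.330; rpoD 6 h 16.570
ΔCt(0 h) = 24.890 − 16.330 = 8.560
ΔCt(6 h) = 21.020 − 16.570 = 4.450
ΔΔCt = 4.450 − 8.560 = -4.110
Fold change = 2^(−(-4.110)) = 2^4.110 = 17.2677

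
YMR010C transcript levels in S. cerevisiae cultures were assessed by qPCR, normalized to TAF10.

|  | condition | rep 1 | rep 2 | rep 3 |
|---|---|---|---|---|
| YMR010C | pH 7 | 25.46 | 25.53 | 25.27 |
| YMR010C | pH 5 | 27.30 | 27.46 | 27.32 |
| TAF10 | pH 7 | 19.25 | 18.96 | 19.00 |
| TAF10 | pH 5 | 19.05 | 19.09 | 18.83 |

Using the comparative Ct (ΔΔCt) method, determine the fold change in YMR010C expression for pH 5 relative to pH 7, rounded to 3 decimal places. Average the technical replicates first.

Mean Ct: YMR010C pH 7 25.420; YMR010C pH 5 27.360; TAF10 pH 7 19.070; TAF10 pH 5 18.990
ΔCt(pH 7) = 25.420 − 19.070 = 6.350
ΔCt(pH 5) = 27.360 − 18.990 = 8.370
ΔΔCt = 8.370 − 6.350 = 2.020
Fold change = 2^(−2.020) = 0.2466

0.247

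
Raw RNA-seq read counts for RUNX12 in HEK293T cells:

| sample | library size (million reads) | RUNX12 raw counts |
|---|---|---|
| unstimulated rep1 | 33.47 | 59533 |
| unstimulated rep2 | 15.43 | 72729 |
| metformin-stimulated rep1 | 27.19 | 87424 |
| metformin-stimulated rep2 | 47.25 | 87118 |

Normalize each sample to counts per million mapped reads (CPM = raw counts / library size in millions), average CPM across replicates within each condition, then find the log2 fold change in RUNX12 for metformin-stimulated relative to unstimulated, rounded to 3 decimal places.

-0.360

CPM(unstimulated rep1) = 59533 / 33.47 = 1778.6973
CPM(unstimulated rep2) = 72729 / 15.43 = 4713.4802
CPM(metformin-stimulated rep1) = 87424 / 27.19 = 3215.2997
CPM(metformin-stimulated rep2) = 87118 / 47.25 = 1843.7672
mean CPM(unstimulated) = 3246.0888; mean CPM(metformin-stimulated) = 2529.5335
Fold change = 2529.5335 / 3246.0888 = 0.77926
log2(0.77926) = -0.3598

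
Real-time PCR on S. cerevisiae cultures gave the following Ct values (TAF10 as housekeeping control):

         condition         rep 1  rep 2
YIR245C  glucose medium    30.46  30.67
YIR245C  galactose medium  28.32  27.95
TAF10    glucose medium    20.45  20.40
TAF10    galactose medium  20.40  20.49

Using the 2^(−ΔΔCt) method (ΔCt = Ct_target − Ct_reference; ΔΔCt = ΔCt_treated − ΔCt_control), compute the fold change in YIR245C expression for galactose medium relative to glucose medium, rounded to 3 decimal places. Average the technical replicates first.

5.464

Mean Ct: YIR245C glucose medium 30.565; YIR245C galactose medium 28.135; TAF10 glucose medium 20.425; TAF10 galactose medium 20.445
ΔCt(glucose medium) = 30.565 − 20.425 = 10.140
ΔCt(galactose medium) = 28.135 − 20.445 = 7.690
ΔΔCt = 7.690 − 10.140 = -2.450
Fold change = 2^(−(-2.450)) = 2^2.450 = 5.4642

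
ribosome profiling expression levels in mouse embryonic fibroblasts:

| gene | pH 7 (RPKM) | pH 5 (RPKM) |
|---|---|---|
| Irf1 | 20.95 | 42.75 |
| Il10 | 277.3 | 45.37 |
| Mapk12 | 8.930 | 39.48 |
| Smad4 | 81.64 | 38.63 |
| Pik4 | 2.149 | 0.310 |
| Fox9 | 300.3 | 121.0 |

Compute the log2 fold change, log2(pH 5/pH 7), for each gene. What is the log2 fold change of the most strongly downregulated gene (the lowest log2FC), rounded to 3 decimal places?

log2(42.75/20.95) = 1.029  (Irf1)
log2(45.37/277.3) = -2.612  (Il10)
log2(39.48/8.930) = 2.144  (Mapk12)
log2(38.63/81.64) = -1.080  (Smad4)
log2(0.310/2.149) = -2.793  (Pik4)
log2(121.0/300.3) = -1.311  (Fox9)
Pik4 is most strongly downregulated.

-2.793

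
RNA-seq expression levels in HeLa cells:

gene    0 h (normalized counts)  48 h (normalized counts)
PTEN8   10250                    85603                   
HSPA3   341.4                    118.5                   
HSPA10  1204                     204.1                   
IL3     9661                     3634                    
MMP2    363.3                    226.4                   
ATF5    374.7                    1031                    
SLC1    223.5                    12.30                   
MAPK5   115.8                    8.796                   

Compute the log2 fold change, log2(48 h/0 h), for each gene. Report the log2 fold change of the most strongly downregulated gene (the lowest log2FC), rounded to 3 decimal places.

log2(85603/10250) = 3.062  (PTEN8)
log2(118.5/341.4) = -1.527  (HSPA3)
log2(204.1/1204) = -2.560  (HSPA10)
log2(3634/9661) = -1.411  (IL3)
log2(226.4/363.3) = -0.682  (MMP2)
log2(1031/374.7) = 1.460  (ATF5)
log2(12.30/223.5) = -4.184  (SLC1)
log2(8.796/115.8) = -3.719  (MAPK5)
SLC1 is most strongly downregulated.

-4.184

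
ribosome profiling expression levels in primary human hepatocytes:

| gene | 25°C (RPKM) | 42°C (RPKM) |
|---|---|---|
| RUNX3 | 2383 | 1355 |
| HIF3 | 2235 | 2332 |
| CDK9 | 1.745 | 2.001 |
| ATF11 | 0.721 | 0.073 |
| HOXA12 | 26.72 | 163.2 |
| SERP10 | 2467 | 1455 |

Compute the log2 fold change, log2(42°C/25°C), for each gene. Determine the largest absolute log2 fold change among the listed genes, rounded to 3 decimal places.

log2(1355/2383) = -0.814  (RUNX3)
log2(2332/2235) = 0.061  (HIF3)
log2(2.001/1.745) = 0.197  (CDK9)
log2(0.073/0.721) = -3.304  (ATF11)
log2(163.2/26.72) = 2.611  (HOXA12)
log2(1455/2467) = -0.762  (SERP10)
The largest magnitude belongs to ATF11.

3.304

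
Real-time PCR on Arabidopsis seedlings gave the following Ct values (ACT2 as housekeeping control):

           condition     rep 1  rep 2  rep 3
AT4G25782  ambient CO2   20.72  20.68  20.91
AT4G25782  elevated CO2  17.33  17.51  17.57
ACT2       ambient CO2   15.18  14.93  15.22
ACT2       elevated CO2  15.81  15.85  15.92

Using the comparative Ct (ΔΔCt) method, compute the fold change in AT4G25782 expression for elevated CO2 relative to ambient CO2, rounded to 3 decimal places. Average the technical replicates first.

16.564

Mean Ct: AT4G25782 ambient CO2 20.770; AT4G25782 elevated CO2 17.470; ACT2 ambient CO2 15.110; ACT2 elevated CO2 15.860
ΔCt(ambient CO2) = 20.770 − 15.110 = 5.660
ΔCt(elevated CO2) = 17.470 − 15.860 = 1.610
ΔΔCt = 1.610 − 5.660 = -4.050
Fold change = 2^(−(-4.050)) = 2^4.050 = 16.5642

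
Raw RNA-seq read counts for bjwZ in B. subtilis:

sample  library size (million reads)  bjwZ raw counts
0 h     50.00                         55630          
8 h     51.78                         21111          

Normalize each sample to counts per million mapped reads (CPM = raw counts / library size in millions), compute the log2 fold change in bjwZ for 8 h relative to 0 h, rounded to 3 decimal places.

-1.448

CPM(0 h) = 55630 / 50.00 = 1112.6000
CPM(8 h) = 21111 / 51.78 = 407.7057
Fold change = 407.7057 / 1112.6000 = 0.36644
log2(0.36644) = -1.4483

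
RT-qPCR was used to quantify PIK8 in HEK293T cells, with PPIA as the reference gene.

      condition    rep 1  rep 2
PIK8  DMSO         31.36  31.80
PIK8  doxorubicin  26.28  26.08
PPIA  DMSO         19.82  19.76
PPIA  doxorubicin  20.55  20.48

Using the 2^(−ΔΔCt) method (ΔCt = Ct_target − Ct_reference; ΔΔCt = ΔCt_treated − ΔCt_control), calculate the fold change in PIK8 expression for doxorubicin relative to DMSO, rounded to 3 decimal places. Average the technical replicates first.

Mean Ct: PIK8 DMSO 31.580; PIK8 doxorubicin 26.180; PPIA DMSO 19.790; PPIA doxorubicin 20.515
ΔCt(DMSO) = 31.580 − 19.790 = 11.790
ΔCt(doxorubicin) = 26.180 − 20.515 = 5.665
ΔΔCt = 5.665 − 11.790 = -6.125
Fold change = 2^(−(-6.125)) = 2^6.125 = 69.7925

69.792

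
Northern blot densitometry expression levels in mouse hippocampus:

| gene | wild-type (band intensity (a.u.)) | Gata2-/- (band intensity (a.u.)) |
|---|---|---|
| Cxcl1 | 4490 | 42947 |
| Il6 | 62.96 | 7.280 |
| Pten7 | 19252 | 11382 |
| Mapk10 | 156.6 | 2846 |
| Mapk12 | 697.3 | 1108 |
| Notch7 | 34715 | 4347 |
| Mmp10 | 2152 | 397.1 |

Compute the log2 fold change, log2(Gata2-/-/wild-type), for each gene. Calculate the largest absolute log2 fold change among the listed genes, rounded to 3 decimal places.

log2(42947/4490) = 3.258  (Cxcl1)
log2(7.280/62.96) = -3.112  (Il6)
log2(11382/19252) = -0.758  (Pten7)
log2(2846/156.6) = 4.184  (Mapk10)
log2(1108/697.3) = 0.668  (Mapk12)
log2(4347/34715) = -2.997  (Notch7)
log2(397.1/2152) = -2.438  (Mmp10)
The largest magnitude belongs to Mapk10.

4.184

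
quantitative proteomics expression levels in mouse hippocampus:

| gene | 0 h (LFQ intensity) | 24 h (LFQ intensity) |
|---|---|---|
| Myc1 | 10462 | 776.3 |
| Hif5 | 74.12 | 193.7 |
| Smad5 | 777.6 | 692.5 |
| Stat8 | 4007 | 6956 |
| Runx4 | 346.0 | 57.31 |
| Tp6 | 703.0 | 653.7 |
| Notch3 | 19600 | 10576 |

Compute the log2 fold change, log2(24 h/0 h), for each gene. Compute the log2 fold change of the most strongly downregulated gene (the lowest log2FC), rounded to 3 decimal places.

log2(776.3/10462) = -3.752  (Myc1)
log2(193.7/74.12) = 1.386  (Hif5)
log2(692.5/777.6) = -0.167  (Smad5)
log2(6956/4007) = 0.796  (Stat8)
log2(57.31/346.0) = -2.594  (Runx4)
log2(653.7/703.0) = -0.105  (Tp6)
log2(10576/19600) = -0.890  (Notch3)
Myc1 is most strongly downregulated.

-3.752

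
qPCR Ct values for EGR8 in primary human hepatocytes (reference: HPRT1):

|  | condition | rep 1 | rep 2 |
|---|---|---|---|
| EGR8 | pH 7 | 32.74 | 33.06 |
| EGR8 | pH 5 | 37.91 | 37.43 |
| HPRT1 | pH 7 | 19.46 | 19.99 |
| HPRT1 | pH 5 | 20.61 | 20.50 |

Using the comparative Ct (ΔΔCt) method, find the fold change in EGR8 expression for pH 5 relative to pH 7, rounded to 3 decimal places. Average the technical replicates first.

0.065

Mean Ct: EGR8 pH 7 32.900; EGR8 pH 5 37.670; HPRT1 pH 7 19.725; HPRT1 pH 5 20.555
ΔCt(pH 7) = 32.900 − 19.725 = 13.175
ΔCt(pH 5) = 37.670 − 20.555 = 17.115
ΔΔCt = 17.115 − 13.175 = 3.940
Fold change = 2^(−3.940) = 0.0652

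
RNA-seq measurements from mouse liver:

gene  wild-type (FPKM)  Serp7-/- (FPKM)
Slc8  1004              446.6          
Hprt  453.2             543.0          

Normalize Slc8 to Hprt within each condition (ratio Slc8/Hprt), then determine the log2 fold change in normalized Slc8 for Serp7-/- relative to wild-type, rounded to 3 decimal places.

-1.430

Slc8/Hprt (wild-type) = 1004 / 453.2 = 2.2154
Slc8/Hprt (Serp7-/-) = 446.6 / 543.0 = 0.82247
Fold change = 0.82247 / 2.2154 = 0.3713
log2(0.3713) = -1.4295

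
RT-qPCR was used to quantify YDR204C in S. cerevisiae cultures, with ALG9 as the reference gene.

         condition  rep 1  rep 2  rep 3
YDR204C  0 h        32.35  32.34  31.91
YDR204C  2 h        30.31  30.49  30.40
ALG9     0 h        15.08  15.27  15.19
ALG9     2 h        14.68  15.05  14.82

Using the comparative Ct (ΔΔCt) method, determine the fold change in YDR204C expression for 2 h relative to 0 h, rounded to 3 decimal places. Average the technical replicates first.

2.770

Mean Ct: YDR204C 0 h 32.200; YDR204C 2 h 30.400; ALG9 0 h 15.180; ALG9 2 h 14.850
ΔCt(0 h) = 32.200 − 15.180 = 17.020
ΔCt(2 h) = 30.400 − 14.850 = 15.550
ΔΔCt = 15.550 − 17.020 = -1.470
Fold change = 2^(−(-1.470)) = 2^1.470 = 2.7702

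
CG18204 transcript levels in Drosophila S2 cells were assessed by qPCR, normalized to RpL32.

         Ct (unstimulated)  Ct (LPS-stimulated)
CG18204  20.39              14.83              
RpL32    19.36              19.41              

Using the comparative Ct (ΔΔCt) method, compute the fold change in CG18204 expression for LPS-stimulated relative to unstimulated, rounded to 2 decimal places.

48.84

ΔCt(unstimulated) = 20.390 − 19.360 = 1.030
ΔCt(LPS-stimulated) = 14.830 − 19.410 = -4.580
ΔΔCt = -4.580 − 1.030 = -5.610
Fold change = 2^(−(-5.610)) = 2^5.610 = 48.840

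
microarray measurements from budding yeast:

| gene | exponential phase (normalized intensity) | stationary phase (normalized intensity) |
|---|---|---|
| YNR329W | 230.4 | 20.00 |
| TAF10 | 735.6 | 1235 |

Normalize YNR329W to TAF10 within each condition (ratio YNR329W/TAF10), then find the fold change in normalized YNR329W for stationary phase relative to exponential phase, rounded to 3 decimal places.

0.052

YNR329W/TAF10 (exponential phase) = 230.4 / 735.6 = 0.31321
YNR329W/TAF10 (stationary phase) = 20.00 / 1235 = 0.016194
Fold change = 0.016194 / 0.31321 = 0.0517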